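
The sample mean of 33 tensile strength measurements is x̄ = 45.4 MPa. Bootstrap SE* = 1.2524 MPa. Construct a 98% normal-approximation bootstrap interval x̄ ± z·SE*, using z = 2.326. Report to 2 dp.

Margin = 2.326 × 1.2524 = 2.913
Interval: 45.4 ± 2.913

(42.49, 48.31)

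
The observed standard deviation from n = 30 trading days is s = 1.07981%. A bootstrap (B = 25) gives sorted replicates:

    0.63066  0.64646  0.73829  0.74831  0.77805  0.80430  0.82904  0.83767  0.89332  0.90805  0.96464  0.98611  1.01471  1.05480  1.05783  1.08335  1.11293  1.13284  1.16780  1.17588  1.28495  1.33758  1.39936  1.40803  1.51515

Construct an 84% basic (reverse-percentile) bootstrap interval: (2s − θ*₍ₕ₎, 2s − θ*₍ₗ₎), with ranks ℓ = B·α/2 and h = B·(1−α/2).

Percentile endpoints at ranks 2 and 23: θ*₍2₎ = 0.64646, θ*₍23₎ = 1.39936.
Basic interval reflects these around s:
  lower = 2 × 1.07981 − 1.39936 = 0.76026
  upper = 2 × 1.07981 − 0.64646 = 1.51316

(0.76026, 1.51316)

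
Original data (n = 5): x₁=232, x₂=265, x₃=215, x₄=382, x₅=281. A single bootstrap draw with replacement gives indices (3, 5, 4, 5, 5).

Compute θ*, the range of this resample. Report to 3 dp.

Resample values: 215, 281, 382, 281, 281.
Range = 382 − 215 = 167.000

θ* = 167.000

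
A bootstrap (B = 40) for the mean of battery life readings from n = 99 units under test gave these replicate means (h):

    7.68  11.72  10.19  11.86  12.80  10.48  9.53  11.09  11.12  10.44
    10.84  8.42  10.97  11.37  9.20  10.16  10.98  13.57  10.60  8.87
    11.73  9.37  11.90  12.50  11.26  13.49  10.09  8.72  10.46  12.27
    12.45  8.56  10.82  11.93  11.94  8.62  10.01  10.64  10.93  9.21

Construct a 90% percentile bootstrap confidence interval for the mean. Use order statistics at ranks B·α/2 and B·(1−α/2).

Sorted replicates: 7.68, 8.42, 8.56, 8.62, 8.72, 8.87, 9.20, 9.21, 9.37, 9.53, 10.01, 10.09, 10.16, 10.19, 10.44, 10.46, 10.48, 10.60, 10.64, 10.82, 10.84, 10.93, 10.97, 10.98, 11.09, 11.12, 11.26, 11.37, 11.72, 11.73, 11.86, 11.90, 11.93, 11.94, 12.27, 12.45, 12.50, 12.80, 13.49, 13.57
α = 0.10; lower rank = 40 × 0.050 = 2; upper rank = 40 × 0.950 = 38.
The 2nd smallest replicate is 8.42; the 38th is 12.80.

(8.42, 12.80)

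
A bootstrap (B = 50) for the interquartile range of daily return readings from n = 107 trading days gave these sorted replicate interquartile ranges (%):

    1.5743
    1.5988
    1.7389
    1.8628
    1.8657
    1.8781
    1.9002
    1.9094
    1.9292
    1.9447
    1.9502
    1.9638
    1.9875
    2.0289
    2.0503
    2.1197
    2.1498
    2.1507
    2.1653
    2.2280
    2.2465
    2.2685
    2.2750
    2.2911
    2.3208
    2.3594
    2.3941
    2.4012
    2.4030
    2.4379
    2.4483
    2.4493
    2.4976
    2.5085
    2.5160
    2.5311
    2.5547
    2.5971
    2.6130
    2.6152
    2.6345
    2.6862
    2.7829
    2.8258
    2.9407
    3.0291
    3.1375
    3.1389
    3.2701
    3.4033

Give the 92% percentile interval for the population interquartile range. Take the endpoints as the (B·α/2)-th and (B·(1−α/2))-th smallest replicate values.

(1.5988, 3.1389)

α = 0.08; lower rank = 50 × 0.040 = 2; upper rank = 50 × 0.960 = 48.
The 2nd smallest replicate is 1.5988; the 48th is 3.1389.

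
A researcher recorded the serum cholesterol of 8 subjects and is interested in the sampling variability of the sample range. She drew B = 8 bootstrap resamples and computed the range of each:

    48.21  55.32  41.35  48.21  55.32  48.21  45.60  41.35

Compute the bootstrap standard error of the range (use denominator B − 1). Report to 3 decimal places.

Bootstrap SE is the standard deviation of the 8 replicate ranges.
Mean of replicates: (48.21 + 55.32 + 41.35 + 48.21 + 55.32 + 48.21 + 45.60 + 41.35) / 8 = 383.5700 / 8 = 47.9462
Sum of squared deviations: (+0.2638)² + (+7.3738)² + (−6.5962)² + (+0.2638)² + (+7.3738)² + (+0.2638)² + (−2.3462)² + (−6.5962)² = 201.4790
Variance = 201.4790 / 7 = 28.7827
SE* = √28.7827

SE* = 5.365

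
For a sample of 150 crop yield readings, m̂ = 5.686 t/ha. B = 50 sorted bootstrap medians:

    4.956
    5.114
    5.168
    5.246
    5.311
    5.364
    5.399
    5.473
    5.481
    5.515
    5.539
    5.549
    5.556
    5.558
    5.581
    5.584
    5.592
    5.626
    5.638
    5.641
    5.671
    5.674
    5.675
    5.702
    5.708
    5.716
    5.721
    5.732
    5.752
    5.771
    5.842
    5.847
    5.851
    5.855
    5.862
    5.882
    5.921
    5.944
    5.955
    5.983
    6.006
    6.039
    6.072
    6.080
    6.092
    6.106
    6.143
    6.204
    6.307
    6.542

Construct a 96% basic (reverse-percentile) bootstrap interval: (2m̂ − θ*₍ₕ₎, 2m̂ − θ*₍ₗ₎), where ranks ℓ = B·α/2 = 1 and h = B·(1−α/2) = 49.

(5.065, 6.416)

Percentile endpoints at ranks 1 and 49: θ*₍1₎ = 4.956, θ*₍49₎ = 6.307.
Basic interval reflects these around m̂:
  lower = 2 × 5.686 − 6.307 = 5.065
  upper = 2 × 5.686 − 4.956 = 6.416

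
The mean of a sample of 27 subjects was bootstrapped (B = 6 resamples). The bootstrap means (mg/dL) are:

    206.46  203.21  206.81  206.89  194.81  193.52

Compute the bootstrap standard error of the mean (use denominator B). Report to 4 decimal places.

SE* = 5.6568

Bootstrap SE is the standard deviation of the 6 replicate means.
Mean of replicates: (206.46 + 203.21 + 206.81 + 206.89 + 194.81 + 193.52) / 6 = 1211.70000 / 6 = 201.95000
Sum of squared deviations: (+4.51000)² + (+1.26000)² + (+4.86000)² + (+4.94000)² + (−7.14000)² + (−8.43000)² = 191.99540
Variance = 191.99540 / 6 = 31.99923
SE* = √31.99923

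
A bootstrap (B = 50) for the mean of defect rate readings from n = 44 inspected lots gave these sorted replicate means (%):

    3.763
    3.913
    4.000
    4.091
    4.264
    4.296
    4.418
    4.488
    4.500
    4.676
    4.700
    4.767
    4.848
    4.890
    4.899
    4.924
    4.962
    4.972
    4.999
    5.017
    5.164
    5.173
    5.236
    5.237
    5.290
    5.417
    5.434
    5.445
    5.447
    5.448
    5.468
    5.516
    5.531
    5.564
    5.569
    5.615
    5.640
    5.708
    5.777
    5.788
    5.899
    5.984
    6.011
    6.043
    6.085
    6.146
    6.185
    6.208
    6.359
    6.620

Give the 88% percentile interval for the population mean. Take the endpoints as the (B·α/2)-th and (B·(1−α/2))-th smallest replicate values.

(4.000, 6.185)

α = 0.12; lower rank = 50 × 0.060 = 3; upper rank = 50 × 0.940 = 47.
The 3rd smallest replicate is 4.000; the 47th is 6.185.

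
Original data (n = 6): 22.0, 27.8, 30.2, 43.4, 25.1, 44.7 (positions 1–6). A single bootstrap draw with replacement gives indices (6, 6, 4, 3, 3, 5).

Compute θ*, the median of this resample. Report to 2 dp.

θ* = 36.80

Resample values: 44.7, 44.7, 43.4, 30.2, 30.2, 25.1.
Sorted: 25.1, 30.2, 30.2, 43.4, 44.7, 44.7
Median = average of the two middle values = 36.80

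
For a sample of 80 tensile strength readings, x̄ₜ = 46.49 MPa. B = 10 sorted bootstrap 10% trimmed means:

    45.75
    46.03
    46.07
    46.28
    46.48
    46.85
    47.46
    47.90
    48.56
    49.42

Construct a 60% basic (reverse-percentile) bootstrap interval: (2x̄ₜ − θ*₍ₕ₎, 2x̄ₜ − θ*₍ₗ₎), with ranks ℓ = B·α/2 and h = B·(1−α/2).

Percentile endpoints at ranks 2 and 8: θ*₍2₎ = 46.03, θ*₍8₎ = 47.90.
Basic interval reflects these around x̄ₜ:
  lower = 2 × 46.49 − 47.90 = 45.08
  upper = 2 × 46.49 − 46.03 = 46.95

(45.08, 46.95)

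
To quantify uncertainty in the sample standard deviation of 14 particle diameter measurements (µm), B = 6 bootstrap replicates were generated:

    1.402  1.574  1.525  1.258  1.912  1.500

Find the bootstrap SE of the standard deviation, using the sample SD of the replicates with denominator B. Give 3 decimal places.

Bootstrap SE is the standard deviation of the 6 replicate standard deviations.
Mean of replicates: (1.402 + 1.574 + 1.525 + 1.258 + 1.912 + 1.500) / 6 = 9.1710 / 6 = 1.5285
Sum of squared deviations: (−0.1265)² + (+0.0455)² + (−0.0035)² + (−0.2705)² + (+0.3835)² + (−0.0285)² = 0.2391
Variance = 0.2391 / 6 = 0.0399
SE* = √0.0399

SE* = 0.200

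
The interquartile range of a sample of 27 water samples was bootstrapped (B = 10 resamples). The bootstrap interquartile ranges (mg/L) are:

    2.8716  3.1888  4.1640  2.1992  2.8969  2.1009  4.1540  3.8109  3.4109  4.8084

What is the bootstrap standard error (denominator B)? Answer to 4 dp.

SE* = 0.8364

Bootstrap SE is the standard deviation of the 10 replicate interquartile ranges.
Mean of replicates: (2.8716 + 3.1888 + 4.1640 + 2.1992 + 2.8969 + 2.1009 + 4.1540 + 3.8109 + 3.4109 + 4.8084) / 10 = 33.60560 / 10 = 3.36056
Sum of squared deviations: (−0.48896)² + (−0.17176)² + (+0.80344)² + (−1.16136)² + (−0.46366)² + (−1.25966)² + (+0.79344)² + (+0.45034)² + (+0.05034)² + (+1.44784)² = 6.99571
Variance = 6.99571 / 10 = 0.69957
SE* = √0.69957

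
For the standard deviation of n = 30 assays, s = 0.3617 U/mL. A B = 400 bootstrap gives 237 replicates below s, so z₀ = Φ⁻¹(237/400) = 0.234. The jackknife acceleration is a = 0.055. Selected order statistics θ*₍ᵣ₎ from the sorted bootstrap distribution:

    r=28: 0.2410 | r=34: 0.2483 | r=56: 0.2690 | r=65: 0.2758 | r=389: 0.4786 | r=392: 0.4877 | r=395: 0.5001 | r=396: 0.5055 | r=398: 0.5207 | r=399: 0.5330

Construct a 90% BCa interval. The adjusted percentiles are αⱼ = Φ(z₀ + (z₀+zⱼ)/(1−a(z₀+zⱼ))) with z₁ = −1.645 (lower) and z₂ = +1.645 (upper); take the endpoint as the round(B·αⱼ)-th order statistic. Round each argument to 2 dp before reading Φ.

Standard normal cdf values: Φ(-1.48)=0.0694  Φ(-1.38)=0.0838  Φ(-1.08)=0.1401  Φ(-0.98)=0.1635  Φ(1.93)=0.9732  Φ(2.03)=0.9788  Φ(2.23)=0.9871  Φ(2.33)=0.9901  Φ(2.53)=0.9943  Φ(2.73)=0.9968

(0.2690, 0.5055)

Lower: z₀ + z₁ = 0.234 + (-1.645) = -1.411; 1 − a(z₀+z₁) = 1 − (0.055)(-1.411) = 1.0776; argument = 0.234 + (-1.411)/1.0776 = -1.0754 → -1.08.
α₁ = Φ(-1.08) = 0.1401; rank = round(400 × 0.1401) = 56; θ*₍56₎ = 0.2690.
Upper: z₀ + z₂ = 1.879; 1 − a(z₀+z₂) = 0.8967; argument = 2.3296 → 2.33; α₂ = 0.9901; rank = 396; θ*₍396₎ = 0.5055.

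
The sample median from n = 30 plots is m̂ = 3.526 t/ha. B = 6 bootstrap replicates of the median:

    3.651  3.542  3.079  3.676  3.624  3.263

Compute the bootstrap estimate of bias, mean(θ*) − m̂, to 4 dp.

mean(θ*) = (3.651 + 3.542 + 3.079 + 3.676 + 3.624 + 3.263) / 6 = 3.47250
bias = 3.47250 − 3.526

bias = −0.0535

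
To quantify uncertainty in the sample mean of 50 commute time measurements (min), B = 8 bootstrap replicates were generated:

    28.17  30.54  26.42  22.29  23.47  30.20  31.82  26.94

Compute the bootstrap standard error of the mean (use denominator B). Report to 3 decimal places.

SE* = 3.172

Bootstrap SE is the standard deviation of the 8 replicate means.
Mean of replicates: (28.17 + 30.54 + 26.42 + 22.29 + 23.47 + 30.20 + 31.82 + 26.94) / 8 = 219.8500 / 8 = 27.4812
Sum of squared deviations: (+0.6888)² + (+3.0587)² + (−1.0612)² + (−5.1913)² + (−4.0113)² + (+2.7188)² + (+4.3388)² + (−0.5412)² = 80.5051
Variance = 80.5051 / 8 = 10.0631
SE* = √10.0631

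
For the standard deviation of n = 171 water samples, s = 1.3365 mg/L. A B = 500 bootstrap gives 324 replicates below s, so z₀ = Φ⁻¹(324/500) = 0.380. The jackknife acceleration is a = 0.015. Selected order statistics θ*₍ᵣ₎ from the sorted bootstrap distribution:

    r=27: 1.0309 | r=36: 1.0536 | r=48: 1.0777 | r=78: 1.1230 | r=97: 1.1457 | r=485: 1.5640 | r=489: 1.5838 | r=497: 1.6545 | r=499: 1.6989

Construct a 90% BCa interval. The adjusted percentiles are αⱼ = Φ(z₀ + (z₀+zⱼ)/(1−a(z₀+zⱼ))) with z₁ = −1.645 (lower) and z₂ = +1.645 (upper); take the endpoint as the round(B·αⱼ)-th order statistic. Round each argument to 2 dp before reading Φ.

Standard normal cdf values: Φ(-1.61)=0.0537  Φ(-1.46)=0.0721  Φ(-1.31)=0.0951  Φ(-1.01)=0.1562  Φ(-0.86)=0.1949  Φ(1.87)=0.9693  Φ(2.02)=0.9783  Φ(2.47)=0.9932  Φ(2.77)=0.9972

(1.1457, 1.6545)

Lower: z₀ + z₁ = 0.380 + (-1.645) = -1.265; 1 − a(z₀+z₁) = 1 − (0.015)(-1.265) = 1.0190; argument = 0.380 + (-1.265)/1.0190 = -0.8614 → -0.86.
α₁ = Φ(-0.86) = 0.1949; rank = round(500 × 0.1949) = 97; θ*₍97₎ = 1.1457.
Upper: z₀ + z₂ = 2.025; 1 − a(z₀+z₂) = 0.9696; argument = 2.4684 → 2.47; α₂ = 0.9932; rank = 497; θ*₍497₎ = 1.6545.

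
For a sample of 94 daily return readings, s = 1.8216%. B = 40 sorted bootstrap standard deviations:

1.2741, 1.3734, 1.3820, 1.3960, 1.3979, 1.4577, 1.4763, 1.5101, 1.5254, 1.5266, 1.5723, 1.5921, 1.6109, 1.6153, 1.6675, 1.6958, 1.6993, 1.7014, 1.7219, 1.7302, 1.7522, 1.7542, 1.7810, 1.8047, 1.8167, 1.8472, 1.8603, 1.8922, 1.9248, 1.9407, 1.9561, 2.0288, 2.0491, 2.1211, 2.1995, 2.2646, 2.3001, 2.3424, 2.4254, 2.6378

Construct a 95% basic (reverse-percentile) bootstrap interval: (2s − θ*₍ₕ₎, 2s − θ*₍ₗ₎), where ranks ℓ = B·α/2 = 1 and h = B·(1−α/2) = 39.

Percentile endpoints at ranks 1 and 39: θ*₍1₎ = 1.2741, θ*₍39₎ = 2.4254.
Basic interval reflects these around s:
  lower = 2 × 1.8216 − 2.4254 = 1.2178
  upper = 2 × 1.8216 − 1.2741 = 2.3691

(1.2178, 2.3691)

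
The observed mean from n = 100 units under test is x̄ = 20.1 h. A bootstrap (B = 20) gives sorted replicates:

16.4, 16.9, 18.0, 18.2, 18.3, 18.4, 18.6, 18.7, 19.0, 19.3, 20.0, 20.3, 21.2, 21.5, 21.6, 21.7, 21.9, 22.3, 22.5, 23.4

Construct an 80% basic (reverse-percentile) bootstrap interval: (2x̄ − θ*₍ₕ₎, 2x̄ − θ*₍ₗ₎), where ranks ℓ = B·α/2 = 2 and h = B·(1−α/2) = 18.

Percentile endpoints at ranks 2 and 18: θ*₍2₎ = 16.9, θ*₍18₎ = 22.3.
Basic interval reflects these around x̄:
  lower = 2 × 20.1 − 22.3 = 17.9
  upper = 2 × 20.1 − 16.9 = 23.3

(17.9, 23.3)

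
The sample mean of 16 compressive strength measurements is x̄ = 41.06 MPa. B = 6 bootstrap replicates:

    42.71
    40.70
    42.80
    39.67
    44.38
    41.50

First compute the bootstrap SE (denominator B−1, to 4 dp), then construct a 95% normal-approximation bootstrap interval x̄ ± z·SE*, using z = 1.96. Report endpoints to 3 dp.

(37.761, 44.359)

Mean of replicates = 41.9600; sum of squared deviations = 14.1678; SE* = √(14.1678/5) = 1.6833
Margin = 1.96 × 1.6833 = 3.2993
Interval: 41.06 ± 3.2993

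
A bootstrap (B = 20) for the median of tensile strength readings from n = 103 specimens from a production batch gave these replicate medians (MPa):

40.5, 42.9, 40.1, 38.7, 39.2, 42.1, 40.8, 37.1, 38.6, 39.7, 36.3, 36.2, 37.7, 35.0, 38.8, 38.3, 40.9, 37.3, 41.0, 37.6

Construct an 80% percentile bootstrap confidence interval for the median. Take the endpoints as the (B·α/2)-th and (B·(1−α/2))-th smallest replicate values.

(36.2, 41.0)

Sorted replicates: 35.0, 36.2, 36.3, 37.1, 37.3, 37.6, 37.7, 38.3, 38.6, 38.7, 38.8, 39.2, 39.7, 40.1, 40.5, 40.8, 40.9, 41.0, 42.1, 42.9
α = 0.20; lower rank = 20 × 0.100 = 2; upper rank = 20 × 0.900 = 18.
The 2nd smallest replicate is 36.2; the 18th is 41.0.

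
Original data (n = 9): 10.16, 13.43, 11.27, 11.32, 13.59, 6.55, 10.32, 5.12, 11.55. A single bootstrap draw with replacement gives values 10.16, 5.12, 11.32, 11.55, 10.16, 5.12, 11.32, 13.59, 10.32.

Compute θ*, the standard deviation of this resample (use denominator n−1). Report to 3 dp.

Mean = 9.8511; sum of squared deviations = 66.3583
s² = 66.3583 / 8 = 8.2948
s = √8.2948 = 2.880

θ* = 2.880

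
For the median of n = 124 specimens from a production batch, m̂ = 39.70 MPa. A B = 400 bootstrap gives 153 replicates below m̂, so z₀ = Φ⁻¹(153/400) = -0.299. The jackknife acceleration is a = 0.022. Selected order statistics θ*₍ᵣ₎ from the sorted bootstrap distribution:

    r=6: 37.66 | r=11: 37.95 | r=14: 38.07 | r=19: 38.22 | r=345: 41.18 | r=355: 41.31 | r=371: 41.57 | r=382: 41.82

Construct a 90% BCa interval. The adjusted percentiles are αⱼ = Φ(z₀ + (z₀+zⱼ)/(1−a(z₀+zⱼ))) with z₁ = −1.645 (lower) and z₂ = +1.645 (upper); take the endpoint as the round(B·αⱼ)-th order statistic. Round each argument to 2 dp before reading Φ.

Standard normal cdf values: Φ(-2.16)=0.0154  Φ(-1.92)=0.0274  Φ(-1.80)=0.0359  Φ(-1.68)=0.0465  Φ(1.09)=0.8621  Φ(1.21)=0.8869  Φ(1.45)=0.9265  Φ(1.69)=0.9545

(37.66, 41.18)

Lower: z₀ + z₁ = -0.299 + (-1.645) = -1.944; 1 − a(z₀+z₁) = 1 − (0.022)(-1.944) = 1.0428; argument = -0.299 + (-1.944)/1.0428 = -2.1633 → -2.16.
α₁ = Φ(-2.16) = 0.0154; rank = round(400 × 0.0154) = 6; θ*₍6₎ = 37.66.
Upper: z₀ + z₂ = 1.346; 1 − a(z₀+z₂) = 0.9704; argument = 1.0881 → 1.09; α₂ = 0.8621; rank = 345; θ*₍345₎ = 41.18.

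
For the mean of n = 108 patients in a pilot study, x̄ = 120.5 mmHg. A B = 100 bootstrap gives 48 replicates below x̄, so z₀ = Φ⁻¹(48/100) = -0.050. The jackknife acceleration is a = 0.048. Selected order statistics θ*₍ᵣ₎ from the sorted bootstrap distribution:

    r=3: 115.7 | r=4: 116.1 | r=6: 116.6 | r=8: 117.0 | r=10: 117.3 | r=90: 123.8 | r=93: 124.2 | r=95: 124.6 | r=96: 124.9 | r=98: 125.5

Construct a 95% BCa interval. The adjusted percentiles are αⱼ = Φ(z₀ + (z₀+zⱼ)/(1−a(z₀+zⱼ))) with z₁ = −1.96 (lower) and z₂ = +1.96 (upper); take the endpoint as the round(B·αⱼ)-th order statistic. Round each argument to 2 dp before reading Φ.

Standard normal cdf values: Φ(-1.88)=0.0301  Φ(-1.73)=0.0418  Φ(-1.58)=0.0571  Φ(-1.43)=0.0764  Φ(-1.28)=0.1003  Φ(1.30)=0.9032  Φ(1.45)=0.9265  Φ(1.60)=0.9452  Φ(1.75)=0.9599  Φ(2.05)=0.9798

(115.7, 125.5)

Lower: z₀ + z₁ = -0.050 + (-1.960) = -2.010; 1 − a(z₀+z₁) = 1 − (0.048)(-2.010) = 1.0965; argument = -0.050 + (-2.010)/1.0965 = -1.8831 → -1.88.
α₁ = Φ(-1.88) = 0.0301; rank = round(100 × 0.0301) = 3; θ*₍3₎ = 115.7.
Upper: z₀ + z₂ = 1.910; 1 − a(z₀+z₂) = 0.9083; argument = 2.0528 → 2.05; α₂ = 0.9798; rank = 98; θ*₍98₎ = 125.5.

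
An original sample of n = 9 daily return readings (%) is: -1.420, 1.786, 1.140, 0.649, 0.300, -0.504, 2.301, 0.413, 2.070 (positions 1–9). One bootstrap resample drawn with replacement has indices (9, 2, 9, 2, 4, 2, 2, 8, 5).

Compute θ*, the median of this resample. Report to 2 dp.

θ* = 1.79

Resample values: 2.070, 1.786, 2.070, 1.786, 0.649, 1.786, 1.786, 0.413, 0.300.
Sorted: 0.300, 0.413, 0.649, 1.786, 1.786, 1.786, 1.786, 2.070, 2.070
Median = middle value = 1.79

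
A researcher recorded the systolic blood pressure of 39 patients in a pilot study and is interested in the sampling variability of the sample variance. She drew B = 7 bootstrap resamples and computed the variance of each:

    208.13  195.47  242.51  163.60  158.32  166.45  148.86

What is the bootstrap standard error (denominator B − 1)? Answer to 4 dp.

SE* = 33.5474

Bootstrap SE is the standard deviation of the 7 replicate variances.
Mean of replicates: (208.13 + 195.47 + 242.51 + 163.60 + 158.32 + 166.45 + 148.86) / 7 = 1283.34000 / 7 = 183.33429
Sum of squared deviations: (+24.79571)² + (+12.13571)² + (+59.17571)² + (−19.73429)² + (−25.01429)² + (−16.88429)² + (−34.47429)² = 6752.58017
Variance = 6752.58017 / 6 = 1125.43003
SE* = √1125.43003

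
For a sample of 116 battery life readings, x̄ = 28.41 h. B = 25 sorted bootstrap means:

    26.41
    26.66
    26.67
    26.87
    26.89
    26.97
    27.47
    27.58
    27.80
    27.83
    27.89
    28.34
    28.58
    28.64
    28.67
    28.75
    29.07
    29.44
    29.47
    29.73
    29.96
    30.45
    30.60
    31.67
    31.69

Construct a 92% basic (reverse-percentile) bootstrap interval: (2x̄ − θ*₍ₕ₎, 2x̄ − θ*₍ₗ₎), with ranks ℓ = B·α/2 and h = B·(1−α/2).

Percentile endpoints at ranks 1 and 24: θ*₍1₎ = 26.41, θ*₍24₎ = 31.67.
Basic interval reflects these around x̄:
  lower = 2 × 28.41 − 31.67 = 25.15
  upper = 2 × 28.41 − 26.41 = 30.41

(25.15, 30.41)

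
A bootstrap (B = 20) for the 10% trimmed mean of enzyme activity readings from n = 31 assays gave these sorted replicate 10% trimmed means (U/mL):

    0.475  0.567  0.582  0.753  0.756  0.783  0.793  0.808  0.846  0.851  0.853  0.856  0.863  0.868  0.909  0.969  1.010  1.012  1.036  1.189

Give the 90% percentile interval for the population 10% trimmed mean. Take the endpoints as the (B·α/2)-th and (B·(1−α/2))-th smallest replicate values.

α = 0.10; lower rank = 20 × 0.050 = 1; upper rank = 20 × 0.950 = 19.
The 1st smallest replicate is 0.475; the 19th is 1.036.

(0.475, 1.036)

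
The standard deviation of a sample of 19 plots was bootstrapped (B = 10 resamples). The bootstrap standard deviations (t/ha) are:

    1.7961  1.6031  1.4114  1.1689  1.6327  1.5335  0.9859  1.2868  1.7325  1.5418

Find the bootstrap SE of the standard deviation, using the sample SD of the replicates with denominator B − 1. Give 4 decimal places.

Bootstrap SE is the standard deviation of the 10 replicate standard deviations.
Mean of replicates: (1.7961 + 1.6031 + 1.4114 + 1.1689 + 1.6327 + 1.5335 + 0.9859 + 1.2868 + 1.7325 + 1.5418) / 10 = 14.69270 / 10 = 1.46927
Sum of squared deviations: (+0.32683)² + (+0.13383)² + (−0.05787)² + (−0.30037)² + (+0.16343)² + (+0.06423)² + (−0.48337)² + (−0.18247)² + (+0.26323)² + (+0.07253)² = 0.59063
Variance = 0.59063 / 9 = 0.06563
SE* = √0.06563

SE* = 0.2562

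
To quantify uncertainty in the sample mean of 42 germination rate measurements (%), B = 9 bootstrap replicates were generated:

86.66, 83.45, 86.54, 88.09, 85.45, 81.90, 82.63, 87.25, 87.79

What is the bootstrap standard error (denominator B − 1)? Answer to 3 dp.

SE* = 2.314

Bootstrap SE is the standard deviation of the 9 replicate means.
Mean of replicates: (86.66 + 83.45 + 86.54 + 88.09 + 85.45 + 81.90 + 82.63 + 87.25 + 87.79) / 9 = 769.7600 / 9 = 85.5289
Sum of squared deviations: (+1.1311)² + (−2.0789)² + (+1.0111)² + (+2.5611)² + (−0.0789)² + (−3.6289)² + (−2.8989)² + (+1.7211)² + (+2.2611)² = 42.8363
Variance = 42.8363 / 8 = 5.3545
SE* = √5.3545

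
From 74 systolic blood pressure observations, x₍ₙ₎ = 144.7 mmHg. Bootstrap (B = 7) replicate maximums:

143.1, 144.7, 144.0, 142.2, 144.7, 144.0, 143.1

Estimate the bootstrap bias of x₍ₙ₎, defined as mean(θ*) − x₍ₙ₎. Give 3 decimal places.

bias = −1.014

mean(θ*) = (143.1 + 144.7 + 144.0 + 142.2 + 144.7 + 144.0 + 143.1) / 7 = 143.6857
bias = 143.6857 − 144.7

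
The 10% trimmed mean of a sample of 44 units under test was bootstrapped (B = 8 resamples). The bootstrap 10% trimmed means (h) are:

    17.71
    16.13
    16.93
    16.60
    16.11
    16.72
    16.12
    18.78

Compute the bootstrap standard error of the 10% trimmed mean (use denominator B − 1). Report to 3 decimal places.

Bootstrap SE is the standard deviation of the 8 replicate 10% trimmed means.
Mean of replicates: (17.71 + 16.13 + 16.93 + 16.60 + 16.11 + 16.72 + 16.12 + 18.78) / 8 = 135.1000 / 8 = 16.8875
Sum of squared deviations: (+0.8225)² + (−0.7575)² + (+0.0425)² + (−0.2875)² + (−0.7775)² + (−0.1675)² + (−0.7675)² + (+1.8925)² = 6.1380
Variance = 6.1380 / 7 = 0.8769
SE* = √0.8769

SE* = 0.936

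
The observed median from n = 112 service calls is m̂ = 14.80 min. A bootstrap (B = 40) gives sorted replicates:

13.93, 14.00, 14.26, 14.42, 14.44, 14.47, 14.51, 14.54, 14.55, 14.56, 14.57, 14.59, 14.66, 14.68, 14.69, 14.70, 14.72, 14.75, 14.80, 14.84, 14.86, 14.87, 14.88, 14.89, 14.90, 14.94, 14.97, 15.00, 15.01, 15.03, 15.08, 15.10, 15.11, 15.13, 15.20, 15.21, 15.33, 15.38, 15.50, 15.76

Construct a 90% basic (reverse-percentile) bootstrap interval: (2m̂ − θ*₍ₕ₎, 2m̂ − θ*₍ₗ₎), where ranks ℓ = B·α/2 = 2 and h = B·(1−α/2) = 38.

Percentile endpoints at ranks 2 and 38: θ*₍2₎ = 14.00, θ*₍38₎ = 15.38.
Basic interval reflects these around m̂:
  lower = 2 × 14.80 − 15.38 = 14.22
  upper = 2 × 14.80 − 14.00 = 15.60

(14.22, 15.60)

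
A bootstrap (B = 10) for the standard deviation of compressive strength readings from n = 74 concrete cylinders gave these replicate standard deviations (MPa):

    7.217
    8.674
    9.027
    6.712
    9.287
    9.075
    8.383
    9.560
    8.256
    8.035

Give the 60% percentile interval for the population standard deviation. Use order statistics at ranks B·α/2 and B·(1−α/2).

(7.217, 9.075)

Sorted replicates: 6.712, 7.217, 8.035, 8.256, 8.383, 8.674, 9.027, 9.075, 9.287, 9.560
α = 0.40; lower rank = 10 × 0.200 = 2; upper rank = 10 × 0.800 = 8.
The 2nd smallest replicate is 7.217; the 8th is 9.075.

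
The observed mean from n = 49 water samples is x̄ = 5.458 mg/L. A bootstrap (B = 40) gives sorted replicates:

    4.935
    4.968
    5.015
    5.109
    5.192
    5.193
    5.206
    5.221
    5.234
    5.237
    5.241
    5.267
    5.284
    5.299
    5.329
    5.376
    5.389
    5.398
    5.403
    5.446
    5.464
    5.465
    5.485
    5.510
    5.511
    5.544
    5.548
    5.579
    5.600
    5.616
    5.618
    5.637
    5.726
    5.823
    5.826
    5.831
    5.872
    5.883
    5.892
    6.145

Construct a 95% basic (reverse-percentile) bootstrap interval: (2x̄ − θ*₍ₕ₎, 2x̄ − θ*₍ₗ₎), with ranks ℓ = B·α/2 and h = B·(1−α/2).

Percentile endpoints at ranks 1 and 39: θ*₍1₎ = 4.935, θ*₍39₎ = 5.892.
Basic interval reflects these around x̄:
  lower = 2 × 5.458 − 5.892 = 5.024
  upper = 2 × 5.458 − 4.935 = 5.981

(5.024, 5.981)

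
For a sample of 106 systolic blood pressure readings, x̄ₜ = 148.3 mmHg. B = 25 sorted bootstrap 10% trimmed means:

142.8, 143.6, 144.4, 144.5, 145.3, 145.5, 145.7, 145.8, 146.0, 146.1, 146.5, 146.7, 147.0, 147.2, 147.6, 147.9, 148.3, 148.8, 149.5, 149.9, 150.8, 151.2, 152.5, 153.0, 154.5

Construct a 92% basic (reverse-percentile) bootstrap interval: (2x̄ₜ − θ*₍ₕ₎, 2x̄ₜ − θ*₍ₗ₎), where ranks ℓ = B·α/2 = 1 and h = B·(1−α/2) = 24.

Percentile endpoints at ranks 1 and 24: θ*₍1₎ = 142.8, θ*₍24₎ = 153.0.
Basic interval reflects these around x̄ₜ:
  lower = 2 × 148.3 − 153.0 = 143.6
  upper = 2 × 148.3 − 142.8 = 153.8

(143.6, 153.8)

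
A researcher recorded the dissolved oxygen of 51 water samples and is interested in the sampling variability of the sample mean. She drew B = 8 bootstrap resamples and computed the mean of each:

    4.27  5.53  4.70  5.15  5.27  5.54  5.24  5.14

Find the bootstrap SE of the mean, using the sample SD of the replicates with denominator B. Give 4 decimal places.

Bootstrap SE is the standard deviation of the 8 replicate means.
Mean of replicates: (4.27 + 5.53 + 4.70 + 5.15 + 5.27 + 5.54 + 5.24 + 5.14) / 8 = 40.84000 / 8 = 5.10500
Sum of squared deviations: (−0.83500)² + (+0.42500)² + (−0.40500)² + (+0.04500)² + (+0.16500)² + (+0.43500)² + (+0.13500)² + (+0.03500)² = 1.27980
Variance = 1.27980 / 8 = 0.15998
SE* = √0.15998

SE* = 0.4000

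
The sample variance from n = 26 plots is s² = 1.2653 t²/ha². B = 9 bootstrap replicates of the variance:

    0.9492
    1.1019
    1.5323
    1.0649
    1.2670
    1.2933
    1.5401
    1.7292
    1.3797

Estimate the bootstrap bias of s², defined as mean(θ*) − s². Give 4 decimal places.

mean(θ*) = (0.9492 + 1.1019 + 1.5323 + 1.0649 + 1.2670 + 1.2933 + 1.5401 + 1.7292 + 1.3797) / 9 = 1.31751
bias = 1.31751 − 1.2653

bias = +0.0522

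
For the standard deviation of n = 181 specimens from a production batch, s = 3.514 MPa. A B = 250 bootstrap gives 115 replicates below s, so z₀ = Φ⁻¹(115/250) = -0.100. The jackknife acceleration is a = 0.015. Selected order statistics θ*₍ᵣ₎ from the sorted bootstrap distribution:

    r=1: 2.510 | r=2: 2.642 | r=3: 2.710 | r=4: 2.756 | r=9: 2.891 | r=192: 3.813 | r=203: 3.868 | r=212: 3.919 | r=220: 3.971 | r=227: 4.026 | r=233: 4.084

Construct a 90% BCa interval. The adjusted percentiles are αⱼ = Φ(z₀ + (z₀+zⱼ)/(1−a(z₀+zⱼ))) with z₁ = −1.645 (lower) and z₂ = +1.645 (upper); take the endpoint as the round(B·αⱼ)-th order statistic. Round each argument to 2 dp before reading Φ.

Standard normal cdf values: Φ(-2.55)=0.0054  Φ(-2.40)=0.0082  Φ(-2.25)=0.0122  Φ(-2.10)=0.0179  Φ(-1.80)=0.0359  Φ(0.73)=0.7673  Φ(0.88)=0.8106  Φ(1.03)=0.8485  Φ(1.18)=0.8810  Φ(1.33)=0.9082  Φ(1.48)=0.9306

Lower: z₀ + z₁ = -0.100 + (-1.645) = -1.745; 1 − a(z₀+z₁) = 1 − (0.015)(-1.745) = 1.0262; argument = -0.100 + (-1.745)/1.0262 = -1.8005 → -1.80.
α₁ = Φ(-1.80) = 0.0359; rank = round(250 × 0.0359) = 9; θ*₍9₎ = 2.891.
Upper: z₀ + z₂ = 1.545; 1 − a(z₀+z₂) = 0.9768; argument = 1.4817 → 1.48; α₂ = 0.9306; rank = 233; θ*₍233₎ = 4.084.

(2.891, 4.084)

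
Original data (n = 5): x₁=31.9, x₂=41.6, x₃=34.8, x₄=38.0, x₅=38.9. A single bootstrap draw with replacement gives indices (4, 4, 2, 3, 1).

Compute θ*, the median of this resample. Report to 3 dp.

Resample values: 38.0, 38.0, 41.6, 34.8, 31.9.
Sorted: 31.9, 34.8, 38.0, 38.0, 41.6
Median = middle value = 38.000

θ* = 38.000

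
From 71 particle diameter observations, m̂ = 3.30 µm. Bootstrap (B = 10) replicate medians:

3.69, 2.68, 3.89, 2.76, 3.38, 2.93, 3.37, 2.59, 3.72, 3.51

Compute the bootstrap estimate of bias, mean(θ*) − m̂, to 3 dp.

bias = −0.048

mean(θ*) = (3.69 + 2.68 + 3.89 + 2.76 + 3.38 + 2.93 + 3.37 + 2.59 + 3.72 + 3.51) / 10 = 3.2520
bias = 3.2520 − 3.30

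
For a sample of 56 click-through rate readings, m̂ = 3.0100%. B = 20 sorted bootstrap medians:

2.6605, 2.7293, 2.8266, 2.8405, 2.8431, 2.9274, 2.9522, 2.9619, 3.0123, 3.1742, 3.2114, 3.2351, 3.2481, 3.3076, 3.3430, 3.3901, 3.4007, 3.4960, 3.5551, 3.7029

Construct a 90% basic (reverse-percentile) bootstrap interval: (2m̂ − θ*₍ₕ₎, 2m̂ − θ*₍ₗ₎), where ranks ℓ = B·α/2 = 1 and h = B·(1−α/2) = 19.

Percentile endpoints at ranks 1 and 19: θ*₍1₎ = 2.6605, θ*₍19₎ = 3.5551.
Basic interval reflects these around m̂:
  lower = 2 × 3.0100 − 3.5551 = 2.4649
  upper = 2 × 3.0100 − 2.6605 = 3.3595

(2.4649, 3.3595)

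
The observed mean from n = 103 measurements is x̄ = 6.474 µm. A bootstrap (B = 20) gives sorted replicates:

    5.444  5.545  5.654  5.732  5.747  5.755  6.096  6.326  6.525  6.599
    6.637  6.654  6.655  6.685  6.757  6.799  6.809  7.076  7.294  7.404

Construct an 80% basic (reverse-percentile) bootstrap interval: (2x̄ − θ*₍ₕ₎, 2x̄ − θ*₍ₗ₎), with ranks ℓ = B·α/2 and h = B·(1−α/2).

Percentile endpoints at ranks 2 and 18: θ*₍2₎ = 5.545, θ*₍18₎ = 7.076.
Basic interval reflects these around x̄:
  lower = 2 × 6.474 − 7.076 = 5.872
  upper = 2 × 6.474 − 5.545 = 7.403

(5.872, 7.403)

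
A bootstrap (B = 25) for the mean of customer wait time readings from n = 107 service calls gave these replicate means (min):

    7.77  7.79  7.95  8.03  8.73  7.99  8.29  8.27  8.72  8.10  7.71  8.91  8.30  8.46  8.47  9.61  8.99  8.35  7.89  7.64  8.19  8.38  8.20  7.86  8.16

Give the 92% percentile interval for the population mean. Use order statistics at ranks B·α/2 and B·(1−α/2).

Sorted replicates: 7.64, 7.71, 7.77, 7.79, 7.86, 7.89, 7.95, 7.99, 8.03, 8.10, 8.16, 8.19, 8.20, 8.27, 8.29, 8.30, 8.35, 8.38, 8.46, 8.47, 8.72, 8.73, 8.91, 8.99, 9.61
α = 0.08; lower rank = 25 × 0.040 = 1; upper rank = 25 × 0.960 = 24.
The 1st smallest replicate is 7.64; the 24th is 8.99.

(7.64, 8.99)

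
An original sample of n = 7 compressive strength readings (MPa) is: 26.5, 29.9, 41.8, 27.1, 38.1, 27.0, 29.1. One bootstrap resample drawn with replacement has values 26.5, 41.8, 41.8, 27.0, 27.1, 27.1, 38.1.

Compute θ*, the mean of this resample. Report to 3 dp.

θ* = 32.771

Mean = (26.5 + 41.8 + 41.8 + 27.0 + 27.1 + 27.1 + 38.1) / 7 = 229.40 / 7 = 32.771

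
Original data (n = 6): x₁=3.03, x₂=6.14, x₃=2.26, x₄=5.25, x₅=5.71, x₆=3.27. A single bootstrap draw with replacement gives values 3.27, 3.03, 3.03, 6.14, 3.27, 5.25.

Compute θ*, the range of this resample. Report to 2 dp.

Range = 6.14 − 3.03 = 3.11

θ* = 3.11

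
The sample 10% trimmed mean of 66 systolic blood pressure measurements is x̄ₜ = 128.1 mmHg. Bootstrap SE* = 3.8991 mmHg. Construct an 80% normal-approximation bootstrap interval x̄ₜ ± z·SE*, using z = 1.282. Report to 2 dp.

(123.10, 133.10)

Margin = 1.282 × 3.8991 = 4.999
Interval: 128.1 ± 4.999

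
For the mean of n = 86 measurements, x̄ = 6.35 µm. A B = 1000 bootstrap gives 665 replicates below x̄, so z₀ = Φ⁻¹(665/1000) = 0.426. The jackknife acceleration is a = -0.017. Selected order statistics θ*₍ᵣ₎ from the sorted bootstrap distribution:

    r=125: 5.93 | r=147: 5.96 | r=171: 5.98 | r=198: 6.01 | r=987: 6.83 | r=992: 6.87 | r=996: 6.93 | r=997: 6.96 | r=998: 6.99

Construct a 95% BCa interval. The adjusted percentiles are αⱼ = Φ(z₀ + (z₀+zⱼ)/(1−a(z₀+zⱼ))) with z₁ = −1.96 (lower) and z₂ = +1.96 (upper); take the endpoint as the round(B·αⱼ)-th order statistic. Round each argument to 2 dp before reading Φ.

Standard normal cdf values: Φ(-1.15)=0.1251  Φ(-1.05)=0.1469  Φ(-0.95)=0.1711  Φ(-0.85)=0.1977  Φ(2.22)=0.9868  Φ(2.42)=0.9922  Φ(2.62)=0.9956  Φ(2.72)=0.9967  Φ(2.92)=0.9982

Lower: z₀ + z₁ = 0.426 + (-1.960) = -1.534; 1 − a(z₀+z₁) = 1 − (-0.017)(-1.534) = 0.9739; argument = 0.426 + (-1.534)/0.9739 = -1.1491 → -1.15.
α₁ = Φ(-1.15) = 0.1251; rank = round(1000 × 0.1251) = 125; θ*₍125₎ = 5.93.
Upper: z₀ + z₂ = 2.386; 1 − a(z₀+z₂) = 1.0406; argument = 2.7190 → 2.72; α₂ = 0.9967; rank = 997; θ*₍997₎ = 6.96.

(5.93, 6.96)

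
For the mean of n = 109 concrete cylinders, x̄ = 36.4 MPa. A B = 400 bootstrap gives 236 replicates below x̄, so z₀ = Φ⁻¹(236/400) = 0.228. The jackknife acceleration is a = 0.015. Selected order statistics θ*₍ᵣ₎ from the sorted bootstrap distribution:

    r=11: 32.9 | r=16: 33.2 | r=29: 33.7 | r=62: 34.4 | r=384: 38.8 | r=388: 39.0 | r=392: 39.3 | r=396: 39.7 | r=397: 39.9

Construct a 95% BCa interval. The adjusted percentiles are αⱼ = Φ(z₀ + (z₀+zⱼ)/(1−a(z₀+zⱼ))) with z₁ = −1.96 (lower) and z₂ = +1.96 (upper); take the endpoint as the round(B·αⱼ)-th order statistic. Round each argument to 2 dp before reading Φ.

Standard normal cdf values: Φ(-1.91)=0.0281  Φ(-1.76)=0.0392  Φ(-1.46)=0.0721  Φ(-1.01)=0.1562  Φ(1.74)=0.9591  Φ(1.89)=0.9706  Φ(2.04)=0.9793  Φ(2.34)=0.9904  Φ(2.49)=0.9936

(33.7, 39.9)

Lower: z₀ + z₁ = 0.228 + (-1.960) = -1.732; 1 − a(z₀+z₁) = 1 − (0.015)(-1.732) = 1.0260; argument = 0.228 + (-1.732)/1.0260 = -1.4601 → -1.46.
α₁ = Φ(-1.46) = 0.0721; rank = round(400 × 0.0721) = 29; θ*₍29₎ = 33.7.
Upper: z₀ + z₂ = 2.188; 1 − a(z₀+z₂) = 0.9672; argument = 2.4902 → 2.49; α₂ = 0.9936; rank = 397; θ*₍397₎ = 39.9.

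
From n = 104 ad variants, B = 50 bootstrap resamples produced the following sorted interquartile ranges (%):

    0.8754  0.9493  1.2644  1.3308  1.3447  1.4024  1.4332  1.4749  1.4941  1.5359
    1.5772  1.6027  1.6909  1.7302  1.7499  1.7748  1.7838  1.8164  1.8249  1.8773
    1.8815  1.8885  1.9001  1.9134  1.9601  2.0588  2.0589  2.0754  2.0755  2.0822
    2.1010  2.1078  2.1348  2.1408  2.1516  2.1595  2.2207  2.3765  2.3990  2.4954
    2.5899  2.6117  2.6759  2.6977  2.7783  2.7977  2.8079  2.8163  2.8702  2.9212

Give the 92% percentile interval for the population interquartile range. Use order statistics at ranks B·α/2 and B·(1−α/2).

(0.9493, 2.8163)

α = 0.08; lower rank = 50 × 0.040 = 2; upper rank = 50 × 0.960 = 48.
The 2nd smallest replicate is 0.9493; the 48th is 2.8163.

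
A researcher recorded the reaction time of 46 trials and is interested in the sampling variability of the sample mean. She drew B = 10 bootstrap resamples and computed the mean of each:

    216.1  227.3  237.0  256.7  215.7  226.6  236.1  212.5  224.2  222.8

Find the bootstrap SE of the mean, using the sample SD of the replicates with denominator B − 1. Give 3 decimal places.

SE* = 13.102

Bootstrap SE is the standard deviation of the 10 replicate means.
Mean of replicates: (216.1 + 227.3 + 237.0 + 256.7 + 215.7 + 226.6 + 236.1 + 212.5 + 224.2 + 222.8) / 10 = 2275.0000 / 10 = 227.5000
Sum of squared deviations: (−11.4000)² + (−0.2000)² + (+9.5000)² + (+29.2000)² + (−11.8000)² + (−0.9000)² + (+8.6000)² + (−15.0000)² + (−3.3000)² + (−4.7000)² = 1544.8800
Variance = 1544.8800 / 9 = 171.6533
SE* = √171.6533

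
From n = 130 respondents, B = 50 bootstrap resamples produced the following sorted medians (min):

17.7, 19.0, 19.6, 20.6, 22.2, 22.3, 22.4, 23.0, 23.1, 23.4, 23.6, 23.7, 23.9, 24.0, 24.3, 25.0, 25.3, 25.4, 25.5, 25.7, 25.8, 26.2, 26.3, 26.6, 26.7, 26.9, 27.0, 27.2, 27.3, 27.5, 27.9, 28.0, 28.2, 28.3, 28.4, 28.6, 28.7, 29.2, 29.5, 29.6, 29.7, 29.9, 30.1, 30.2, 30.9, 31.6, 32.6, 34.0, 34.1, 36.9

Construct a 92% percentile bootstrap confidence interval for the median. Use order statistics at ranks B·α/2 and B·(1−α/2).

(19.0, 34.0)

α = 0.08; lower rank = 50 × 0.040 = 2; upper rank = 50 × 0.960 = 48.
The 2nd smallest replicate is 19.0; the 48th is 34.0.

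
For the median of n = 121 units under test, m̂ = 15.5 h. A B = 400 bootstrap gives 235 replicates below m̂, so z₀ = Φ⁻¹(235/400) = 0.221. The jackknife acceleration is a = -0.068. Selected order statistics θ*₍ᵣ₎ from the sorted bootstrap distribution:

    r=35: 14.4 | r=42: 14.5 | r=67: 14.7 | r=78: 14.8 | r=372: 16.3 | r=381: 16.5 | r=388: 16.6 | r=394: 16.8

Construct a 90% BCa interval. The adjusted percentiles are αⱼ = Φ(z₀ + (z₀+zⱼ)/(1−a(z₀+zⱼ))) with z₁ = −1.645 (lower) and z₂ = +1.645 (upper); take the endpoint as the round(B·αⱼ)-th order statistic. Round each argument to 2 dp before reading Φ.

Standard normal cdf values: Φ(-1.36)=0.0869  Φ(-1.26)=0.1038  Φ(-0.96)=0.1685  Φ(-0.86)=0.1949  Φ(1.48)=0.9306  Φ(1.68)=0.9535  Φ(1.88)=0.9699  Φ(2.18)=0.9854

Lower: z₀ + z₁ = 0.221 + (-1.645) = -1.424; 1 − a(z₀+z₁) = 1 − (-0.068)(-1.424) = 0.9032; argument = 0.221 + (-1.424)/0.9032 = -1.3557 → -1.36.
α₁ = Φ(-1.36) = 0.0869; rank = round(400 × 0.0869) = 35; θ*₍35₎ = 14.4.
Upper: z₀ + z₂ = 1.866; 1 − a(z₀+z₂) = 1.1269; argument = 1.8769 → 1.88; α₂ = 0.9699; rank = 388; θ*₍388₎ = 16.6.

(14.4, 16.6)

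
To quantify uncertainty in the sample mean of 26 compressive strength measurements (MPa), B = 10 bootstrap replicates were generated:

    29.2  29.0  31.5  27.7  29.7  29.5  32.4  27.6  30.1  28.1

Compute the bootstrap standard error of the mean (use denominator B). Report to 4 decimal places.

SE* = 1.4818

Bootstrap SE is the standard deviation of the 10 replicate means.
Mean of replicates: (29.2 + 29.0 + 31.5 + 27.7 + 29.7 + 29.5 + 32.4 + 27.6 + 30.1 + 28.1) / 10 = 294.80000 / 10 = 29.48000
Sum of squared deviations: (−0.28000)² + (−0.48000)² + (+2.02000)² + (−1.78000)² + (+0.22000)² + (+0.02000)² + (+2.92000)² + (−1.88000)² + (+0.62000)² + (−1.38000)² = 21.95600
Variance = 21.95600 / 10 = 2.19560
SE* = √2.19560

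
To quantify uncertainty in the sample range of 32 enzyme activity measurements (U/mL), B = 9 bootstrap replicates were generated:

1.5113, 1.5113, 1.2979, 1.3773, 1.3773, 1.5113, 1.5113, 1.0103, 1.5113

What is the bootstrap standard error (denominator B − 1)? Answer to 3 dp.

Bootstrap SE is the standard deviation of the 9 replicate ranges.
Mean of replicates: (1.5113 + 1.5113 + 1.2979 + 1.3773 + 1.3773 + 1.5113 + 1.5113 + 1.0103 + 1.5113) / 9 = 12.61930 / 9 = 1.40214
Sum of squared deviations: (+0.10916)² + (+0.10916)² + (−0.10424)² + (−0.02484)² + (−0.02484)² + (+0.10916)² + (+0.10916)² + (−0.39184)² + (+0.10916)² = 0.22522
Variance = 0.22522 / 8 = 0.02815
SE* = √0.02815

SE* = 0.168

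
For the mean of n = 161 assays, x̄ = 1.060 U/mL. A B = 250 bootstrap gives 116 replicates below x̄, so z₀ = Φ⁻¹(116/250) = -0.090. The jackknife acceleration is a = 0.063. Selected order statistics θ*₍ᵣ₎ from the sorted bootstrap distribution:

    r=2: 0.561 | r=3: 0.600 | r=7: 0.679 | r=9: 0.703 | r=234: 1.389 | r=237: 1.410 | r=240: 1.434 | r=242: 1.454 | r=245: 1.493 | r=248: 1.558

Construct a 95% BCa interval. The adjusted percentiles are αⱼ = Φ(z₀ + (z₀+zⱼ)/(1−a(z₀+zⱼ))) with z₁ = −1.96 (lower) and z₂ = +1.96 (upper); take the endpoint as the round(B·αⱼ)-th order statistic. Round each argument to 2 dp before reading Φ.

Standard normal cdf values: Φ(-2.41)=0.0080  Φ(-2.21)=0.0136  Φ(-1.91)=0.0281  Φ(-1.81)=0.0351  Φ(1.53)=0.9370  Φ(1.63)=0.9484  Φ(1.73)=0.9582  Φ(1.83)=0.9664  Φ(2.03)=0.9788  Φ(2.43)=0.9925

(0.679, 1.493)

Lower: z₀ + z₁ = -0.090 + (-1.960) = -2.050; 1 − a(z₀+z₁) = 1 − (0.063)(-2.050) = 1.1292; argument = -0.090 + (-2.050)/1.1292 = -1.9055 → -1.91.
α₁ = Φ(-1.91) = 0.0281; rank = round(250 × 0.0281) = 7; θ*₍7₎ = 0.679.
Upper: z₀ + z₂ = 1.870; 1 − a(z₀+z₂) = 0.8822; argument = 2.0297 → 2.03; α₂ = 0.9788; rank = 245; θ*₍245₎ = 1.493.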